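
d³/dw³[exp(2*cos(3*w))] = 54*(-2*sin(3*w) + 3*sin(6*w) + sin(9*w))*exp(2*cos(3*w))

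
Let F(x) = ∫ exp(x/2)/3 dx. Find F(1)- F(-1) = -2*exp(-1/2)/3 + 2*exp(1/2)/3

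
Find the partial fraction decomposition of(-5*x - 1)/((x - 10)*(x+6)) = -29/(16*(x + 6)) - 51/(16*(x - 10))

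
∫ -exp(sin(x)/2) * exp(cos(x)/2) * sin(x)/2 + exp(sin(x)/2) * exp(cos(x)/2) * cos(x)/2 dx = exp(sqrt(2)*sin(x + pi/4)/2) + C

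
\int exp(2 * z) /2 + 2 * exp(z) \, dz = (exp(z) + 4)^2/4 + C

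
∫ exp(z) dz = exp(z) + C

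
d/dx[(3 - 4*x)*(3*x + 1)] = 5 - 24*x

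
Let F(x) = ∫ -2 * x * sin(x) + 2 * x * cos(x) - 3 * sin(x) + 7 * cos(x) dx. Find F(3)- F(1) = 11*cos(3) - 7*sin(1) - 7*cos(1) + 11*sin(3)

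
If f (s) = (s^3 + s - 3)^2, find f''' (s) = 120*s^3 + 48*s - 36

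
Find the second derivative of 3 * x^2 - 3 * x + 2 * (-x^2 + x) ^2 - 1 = 24*x^2 - 24*x + 10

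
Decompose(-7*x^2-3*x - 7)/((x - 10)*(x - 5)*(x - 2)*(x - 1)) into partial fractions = 17/(36*(x - 1)) - 41/(24*(x - 2)) + 197/(60*(x - 5)) - 737/(360*(x - 10))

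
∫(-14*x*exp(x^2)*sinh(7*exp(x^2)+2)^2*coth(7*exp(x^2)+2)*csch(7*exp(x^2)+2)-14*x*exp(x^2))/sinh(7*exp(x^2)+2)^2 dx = coth(7*exp(x^2) + 2) + csch(7*exp(x^2) + 2) + C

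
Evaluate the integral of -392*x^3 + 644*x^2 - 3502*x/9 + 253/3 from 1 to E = -2*(-7*exp(2) - 1 + 23*E/3)^2 - 49*exp(2) - 40/9 + 161*E/3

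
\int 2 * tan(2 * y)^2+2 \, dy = tan(2*y) + C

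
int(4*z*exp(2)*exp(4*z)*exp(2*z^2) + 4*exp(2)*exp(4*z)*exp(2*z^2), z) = exp(2*z^2 + 4*z + 2) + C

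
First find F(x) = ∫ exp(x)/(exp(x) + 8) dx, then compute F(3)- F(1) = -log(E/2 + 4) + log(4 + exp(3)/2)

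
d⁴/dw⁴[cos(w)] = cos(w)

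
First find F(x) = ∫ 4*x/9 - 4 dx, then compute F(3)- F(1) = -56/9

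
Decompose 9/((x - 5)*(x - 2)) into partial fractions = -3/(x - 2) + 3/(x - 5)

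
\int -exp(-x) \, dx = exp(-x) + C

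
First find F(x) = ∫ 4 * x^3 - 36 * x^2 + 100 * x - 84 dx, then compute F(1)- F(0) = -45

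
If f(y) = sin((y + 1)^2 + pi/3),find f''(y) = -4*y^2*sin(y^2 + 2*y + 1 + pi/3) - 8*y*sin(y^2 + 2*y + 1 + pi/3) - 4*sin(y^2 + 2*y + 1 + pi/3) + 2*cos(y^2 + 2*y + 1 + pi/3)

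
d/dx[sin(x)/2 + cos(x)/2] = -sin(x)/2 + cos(x)/2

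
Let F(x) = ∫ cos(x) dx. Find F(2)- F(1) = -sin(1) + sin(2)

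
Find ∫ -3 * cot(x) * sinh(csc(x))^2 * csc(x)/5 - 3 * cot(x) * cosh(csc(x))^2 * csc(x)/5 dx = 3*sinh(2*csc(x))/10 + C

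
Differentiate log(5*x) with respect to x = 1/x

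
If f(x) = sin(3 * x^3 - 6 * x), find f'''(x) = -729*x^6*cos(3*x^3 - 6*x) + 1458*x^4*cos(3*x^3 - 6*x) - 486*x^3*sin(3*x^3 - 6*x) - 972*x^2*cos(3*x^3 - 6*x) + 324*x*sin(3*x^3 - 6*x) + 234*cos(3*x^3 - 6*x)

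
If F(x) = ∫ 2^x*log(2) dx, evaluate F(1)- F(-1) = 3/2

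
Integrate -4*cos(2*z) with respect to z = -2*sin(2*z) + C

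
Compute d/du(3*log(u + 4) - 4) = 3/(u + 4)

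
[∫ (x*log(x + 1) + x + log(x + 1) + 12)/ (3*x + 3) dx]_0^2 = 14*log(3)/3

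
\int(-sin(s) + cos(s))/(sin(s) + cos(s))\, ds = log(sin(s + pi/4)) + C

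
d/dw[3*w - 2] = 3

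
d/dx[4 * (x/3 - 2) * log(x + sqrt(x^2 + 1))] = (4*x^2*log(x + sqrt(x^2 + 1)) + 4*x^2 + 4*x*sqrt(x^2 + 1)*log(x + sqrt(x^2 + 1)) + 4*x*sqrt(x^2 + 1) - 24*x - 24*sqrt(x^2 + 1) + 4*log(x + sqrt(x^2 + 1)))/(3*x^2 + 3*x*sqrt(x^2 + 1) + 3)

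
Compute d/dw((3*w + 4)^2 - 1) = 18*w + 24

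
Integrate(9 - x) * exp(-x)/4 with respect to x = (x - 8)*exp(-x)/4 + C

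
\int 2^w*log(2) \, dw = 2^w + C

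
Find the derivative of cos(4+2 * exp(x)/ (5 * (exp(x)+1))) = -2*exp(x)*sin(4 + 2*exp(x)/(5*exp(x) + 5))/(5*exp(2*x) + 10*exp(x) + 5)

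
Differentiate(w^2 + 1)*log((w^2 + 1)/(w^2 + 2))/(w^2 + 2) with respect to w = (2*w*log(w^2/(w^2 + 2) + 1/(w^2 + 2)) + 2*w)/(w^4 + 4*w^2 + 4)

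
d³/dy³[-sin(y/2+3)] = cos(y/2 + 3)/8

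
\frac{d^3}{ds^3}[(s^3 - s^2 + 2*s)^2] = 120*s^3 - 120*s^2 + 120*s - 24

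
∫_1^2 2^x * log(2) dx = 2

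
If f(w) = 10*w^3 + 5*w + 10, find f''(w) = 60*w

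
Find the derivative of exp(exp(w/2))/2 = exp(w/2 + exp(w/2))/4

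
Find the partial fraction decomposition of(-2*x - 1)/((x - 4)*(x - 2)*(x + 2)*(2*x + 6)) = -1/(14*(x + 3)) + 1/(16*(x + 2)) + 1/(16*(x - 2)) - 3/(56*(x - 4))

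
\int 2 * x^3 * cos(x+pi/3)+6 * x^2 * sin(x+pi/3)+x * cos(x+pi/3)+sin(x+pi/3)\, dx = x*(2*x^2 + 1)*sin(x + pi/3) + C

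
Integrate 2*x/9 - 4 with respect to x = x^2/9 - 4*x + C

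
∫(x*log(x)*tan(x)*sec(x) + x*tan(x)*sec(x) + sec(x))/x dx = (log(x) + 1)*sec(x) + C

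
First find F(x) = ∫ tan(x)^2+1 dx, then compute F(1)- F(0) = tan(1)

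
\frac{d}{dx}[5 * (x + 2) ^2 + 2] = 10*x + 20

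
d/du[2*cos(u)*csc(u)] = -2/sin(u)^2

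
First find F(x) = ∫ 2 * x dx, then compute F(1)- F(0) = 1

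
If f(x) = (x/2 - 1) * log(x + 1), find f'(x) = (x*log(x + 1) + x + log(x + 1) - 2)/(2*x + 2)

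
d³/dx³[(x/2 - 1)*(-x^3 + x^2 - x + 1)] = 9 - 12*x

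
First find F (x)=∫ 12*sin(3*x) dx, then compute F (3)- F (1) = 4*cos(3) - 4*cos(9)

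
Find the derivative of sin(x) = cos(x)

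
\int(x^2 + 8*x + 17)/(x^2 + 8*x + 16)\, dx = (x*(x + 4) - 1)/(x + 4) + C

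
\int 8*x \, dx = 4*x^2 + C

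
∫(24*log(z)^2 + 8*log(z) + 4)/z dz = 4*(2*log(z)^2 + log(z) + 1)*log(z) + C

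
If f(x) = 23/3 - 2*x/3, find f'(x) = -2/3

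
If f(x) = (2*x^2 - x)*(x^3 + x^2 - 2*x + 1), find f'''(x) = 120*x^2 + 24*x - 30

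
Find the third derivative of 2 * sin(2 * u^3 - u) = -432*u^6*cos(2*u^3 - u) + 216*u^4*cos(2*u^3 - u) - 432*u^3*sin(2*u^3 - u) - 36*u^2*cos(2*u^3 - u) + 72*u*sin(2*u^3 - u) + 26*cos(2*u^3 - u)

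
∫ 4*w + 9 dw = 2*w^2 + 9*w + C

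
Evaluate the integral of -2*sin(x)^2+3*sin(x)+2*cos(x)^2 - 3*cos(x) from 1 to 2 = -4*sin(2) + sin(4) - 3*cos(2) + 3*sqrt(2)*sin(pi/4 + 1)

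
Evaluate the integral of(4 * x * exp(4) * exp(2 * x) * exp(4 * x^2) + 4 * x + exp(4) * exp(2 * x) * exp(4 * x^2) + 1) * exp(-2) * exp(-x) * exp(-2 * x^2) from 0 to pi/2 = -exp(2) - exp(-pi^2/2 - 2 - pi/2) + exp(-2) + exp(pi/2 + 2 + pi^2/2)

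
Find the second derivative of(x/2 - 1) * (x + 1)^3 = 6*x^2 + 3*x - 3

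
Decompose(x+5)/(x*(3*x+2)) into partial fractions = -13/(2*(3*x + 2)) + 5/(2*x)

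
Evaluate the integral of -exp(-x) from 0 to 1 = -1 + exp(-1)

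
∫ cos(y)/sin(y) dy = log(4*sin(y)) + C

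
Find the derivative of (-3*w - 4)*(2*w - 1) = -12*w - 5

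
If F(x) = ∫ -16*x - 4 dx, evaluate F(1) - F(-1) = -8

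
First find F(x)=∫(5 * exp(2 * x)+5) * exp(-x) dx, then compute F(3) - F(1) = -5*E - 5*exp(-3) + 5*exp(-1) + 5*exp(3)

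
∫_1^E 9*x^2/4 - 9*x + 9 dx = 3*(-2 + E)^3/4 + 3/4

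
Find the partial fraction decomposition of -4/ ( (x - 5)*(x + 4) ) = 4/(9*(x + 4)) - 4/(9*(x - 5))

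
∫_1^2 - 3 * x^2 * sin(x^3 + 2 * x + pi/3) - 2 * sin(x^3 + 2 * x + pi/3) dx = -cos(pi/3 + 3) + cos(pi/3 + 12)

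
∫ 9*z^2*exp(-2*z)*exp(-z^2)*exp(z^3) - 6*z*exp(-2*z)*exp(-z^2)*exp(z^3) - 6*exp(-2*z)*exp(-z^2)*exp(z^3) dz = 3*exp(-z*(-z^2 + z + 2)) + C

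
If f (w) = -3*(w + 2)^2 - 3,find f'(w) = -6*w - 12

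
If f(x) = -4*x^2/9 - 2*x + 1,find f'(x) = -8*x/9 - 2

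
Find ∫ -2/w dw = -2*log(2*w) + C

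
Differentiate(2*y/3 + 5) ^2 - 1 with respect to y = 8*y/9 + 20/3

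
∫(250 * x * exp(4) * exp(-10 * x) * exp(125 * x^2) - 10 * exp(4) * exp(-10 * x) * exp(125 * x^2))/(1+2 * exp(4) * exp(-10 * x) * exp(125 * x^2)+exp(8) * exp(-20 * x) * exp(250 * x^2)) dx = exp(125*x^2 - 10*x + 4)/(exp(125*x^2 - 10*x + 4) + 1) + C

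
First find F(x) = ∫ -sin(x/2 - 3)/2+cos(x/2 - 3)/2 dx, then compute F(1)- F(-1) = cos(5/2) - sin(5/2) + sin(7/2) - cos(7/2)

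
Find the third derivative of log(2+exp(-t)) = (-4*exp(2*t) + 2*exp(t))/(8*exp(3*t) + 12*exp(2*t) + 6*exp(t) + 1)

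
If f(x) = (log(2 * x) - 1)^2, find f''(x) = (-2*log(x) - 2*log(2) + 4)/x^2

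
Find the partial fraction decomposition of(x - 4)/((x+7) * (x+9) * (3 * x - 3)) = -13/(60*(x + 9)) + 11/(48*(x + 7)) - 1/(80*(x - 1))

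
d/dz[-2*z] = -2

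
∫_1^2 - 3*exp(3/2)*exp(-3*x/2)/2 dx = -1 + exp(-3/2)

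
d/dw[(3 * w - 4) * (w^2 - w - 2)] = 9*w^2 - 14*w - 2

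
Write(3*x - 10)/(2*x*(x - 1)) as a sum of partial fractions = -7/(2*(x - 1)) + 5/x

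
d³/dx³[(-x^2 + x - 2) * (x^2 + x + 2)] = -24*x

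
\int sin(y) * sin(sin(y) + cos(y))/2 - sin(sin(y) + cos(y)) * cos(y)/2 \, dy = cos(sqrt(2)*sin(y + pi/4))/2 + C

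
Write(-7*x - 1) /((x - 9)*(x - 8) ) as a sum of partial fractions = 57/(x - 8) - 64/(x - 9)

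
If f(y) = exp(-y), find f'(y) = -exp(-y)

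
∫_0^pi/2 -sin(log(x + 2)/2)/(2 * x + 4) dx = -cos(log(2)/2) + cos(log(pi/2 + 2)/2)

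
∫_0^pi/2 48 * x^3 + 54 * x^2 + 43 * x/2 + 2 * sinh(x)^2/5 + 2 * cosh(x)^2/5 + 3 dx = sinh(pi)/5 + 3*pi/2 + 43*pi^2/16 + 9*pi^3/4 + 3*pi^4/4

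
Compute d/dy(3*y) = 3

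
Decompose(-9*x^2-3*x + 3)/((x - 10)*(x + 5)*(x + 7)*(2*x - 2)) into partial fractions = 417/(544*(x + 7)) - 23/(40*(x + 5)) + 1/(96*(x - 1)) - 103/(510*(x - 10))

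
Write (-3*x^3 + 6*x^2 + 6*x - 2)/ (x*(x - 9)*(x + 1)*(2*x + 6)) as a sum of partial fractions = -115/(144*(x + 3)) + 1/(40*(x + 1)) - 1649/(2160*(x - 9)) + 1/(27*x)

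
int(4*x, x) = 2*x^2 + C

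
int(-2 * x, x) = -x^2 + C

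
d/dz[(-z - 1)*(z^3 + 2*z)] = -4*z^3 - 3*z^2 - 4*z - 2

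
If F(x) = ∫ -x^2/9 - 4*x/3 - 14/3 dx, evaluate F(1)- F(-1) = -254/27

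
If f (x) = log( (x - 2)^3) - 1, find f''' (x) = 6/(x^3 - 6*x^2 + 12*x - 8)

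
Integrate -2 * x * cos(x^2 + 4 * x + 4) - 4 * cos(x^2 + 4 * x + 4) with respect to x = -sin((x + 2)^2) + C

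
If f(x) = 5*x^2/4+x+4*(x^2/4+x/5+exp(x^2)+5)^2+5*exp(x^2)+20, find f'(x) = 4*x^3*exp(x^2) + x^3 + 16*x^2*exp(x^2)/5 + 6*x^2/5 + 16*x*exp(2*x^2) + 94*x*exp(x^2) + 1141*x/50 + 8*exp(x^2)/5 + 9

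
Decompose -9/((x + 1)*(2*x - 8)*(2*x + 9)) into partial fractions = -18/(119*(2*x + 9)) + 9/(70*(x + 1)) - 9/(170*(x - 4))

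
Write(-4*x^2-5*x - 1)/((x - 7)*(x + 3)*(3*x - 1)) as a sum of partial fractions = 7/(50*(3*x - 1)) - 11/(50*(x + 3)) - 29/(25*(x - 7))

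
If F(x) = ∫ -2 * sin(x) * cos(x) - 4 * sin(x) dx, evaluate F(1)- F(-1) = 0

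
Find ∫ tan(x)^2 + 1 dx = tan(x) + C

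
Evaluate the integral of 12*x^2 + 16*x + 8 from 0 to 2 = 80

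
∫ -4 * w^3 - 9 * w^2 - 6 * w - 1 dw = -w^4 - 3*w^3 - 3*w^2 - w + C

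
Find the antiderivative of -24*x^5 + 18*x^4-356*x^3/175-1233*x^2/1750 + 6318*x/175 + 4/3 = -4*x^6 + 18*x^5/5 - 89*x^4/175 - 411*x^3/1750 + 3159*x^2/175 + 4*x/3 + C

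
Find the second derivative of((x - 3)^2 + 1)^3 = 30*x^4 - 360*x^3 + 1656*x^2 - 3456*x + 2760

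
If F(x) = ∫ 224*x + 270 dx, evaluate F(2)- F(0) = 988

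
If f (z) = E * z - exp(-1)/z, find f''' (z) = 6*exp(-1)/z^4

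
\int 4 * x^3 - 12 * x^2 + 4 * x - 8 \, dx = x^4 - 4*x^3 + 2*x^2 - 8*x + C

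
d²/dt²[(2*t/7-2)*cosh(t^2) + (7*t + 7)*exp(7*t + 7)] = 8*t^3*cosh(t^2)/7 - 8*t^2*cosh(t^2) + 343*t*exp(7*t + 7) + 12*t*sinh(t^2)/7 + 441*exp(7*t + 7) - 4*sinh(t^2)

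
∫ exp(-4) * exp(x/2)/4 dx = exp(x/2 - 4)/2 + C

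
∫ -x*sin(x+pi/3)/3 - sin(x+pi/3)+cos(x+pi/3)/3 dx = (x/3 + 1)*cos(x + pi/3) + C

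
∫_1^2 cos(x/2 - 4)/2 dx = sin(7/2) - sin(3)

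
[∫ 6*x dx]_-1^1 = 0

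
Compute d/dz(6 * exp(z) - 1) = 6*exp(z)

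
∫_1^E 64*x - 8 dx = -24 - 8*E + 32*exp(2)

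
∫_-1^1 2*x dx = 0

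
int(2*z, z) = z^2 + C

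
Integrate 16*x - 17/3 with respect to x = 8*x^2 - 17*x/3 + C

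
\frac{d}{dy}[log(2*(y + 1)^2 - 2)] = (2*y + 2)/(y^2 + 2*y)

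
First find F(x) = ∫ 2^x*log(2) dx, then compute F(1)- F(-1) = 3/2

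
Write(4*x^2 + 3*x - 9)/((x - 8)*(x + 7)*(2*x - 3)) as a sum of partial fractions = -18/(221*(2*x - 3)) + 166/(255*(x + 7)) + 271/(195*(x - 8))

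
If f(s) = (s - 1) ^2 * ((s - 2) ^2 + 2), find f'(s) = 4*s^3 - 18*s^2 + 30*s - 16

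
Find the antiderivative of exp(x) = exp(x) + C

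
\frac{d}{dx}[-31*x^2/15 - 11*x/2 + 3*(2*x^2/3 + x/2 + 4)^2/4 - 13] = 4*x^3/3 + 3*x^2/2 + 509*x/120 - 5/2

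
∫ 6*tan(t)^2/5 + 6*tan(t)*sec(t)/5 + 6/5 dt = 6*tan(t)/5 + 6*sec(t)/5 + C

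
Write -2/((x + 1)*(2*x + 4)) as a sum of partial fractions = 1/(x + 2) - 1/(x + 1)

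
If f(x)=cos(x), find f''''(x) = cos(x)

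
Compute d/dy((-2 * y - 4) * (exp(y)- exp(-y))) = (-2*y*exp(2*y) - 2*y - 6*exp(2*y) - 2)*exp(-y)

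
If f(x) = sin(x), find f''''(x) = sin(x)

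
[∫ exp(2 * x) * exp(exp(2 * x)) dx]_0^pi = -E/2 + exp(exp(2*pi))/2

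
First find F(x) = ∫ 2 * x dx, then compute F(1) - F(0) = 1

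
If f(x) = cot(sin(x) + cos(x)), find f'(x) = -sqrt(2)*cos(x + pi/4)/sin(sqrt(2)*sin(x + pi/4))^2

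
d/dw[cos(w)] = -sin(w)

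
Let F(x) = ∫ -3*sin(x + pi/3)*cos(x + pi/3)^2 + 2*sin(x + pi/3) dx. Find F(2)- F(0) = cos(pi/3 + 2)^3 + 7/8 - 2*cos(pi/3 + 2)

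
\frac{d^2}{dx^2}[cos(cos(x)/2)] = -sin(x)^2*cos(cos(x)/2)/4 + sin(cos(x)/2)*cos(x)/2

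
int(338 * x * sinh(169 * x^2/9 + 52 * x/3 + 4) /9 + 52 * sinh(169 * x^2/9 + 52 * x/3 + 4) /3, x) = cosh((13*x + 6)^2/9) + C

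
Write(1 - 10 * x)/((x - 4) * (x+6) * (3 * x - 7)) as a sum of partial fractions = 201/(125*(3*x - 7)) + 61/(250*(x + 6)) - 39/(50*(x - 4))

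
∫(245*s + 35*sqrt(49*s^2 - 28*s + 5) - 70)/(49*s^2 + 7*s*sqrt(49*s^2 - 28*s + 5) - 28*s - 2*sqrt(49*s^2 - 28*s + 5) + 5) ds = 5*log(7*s + sqrt((7*s - 2)^2 + 1) - 2) + C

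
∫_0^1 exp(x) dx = -1 + E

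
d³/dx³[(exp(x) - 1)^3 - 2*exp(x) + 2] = 27*exp(3*x) - 24*exp(2*x) + exp(x)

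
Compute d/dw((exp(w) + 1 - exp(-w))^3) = (3*exp(6*w) + 6*exp(5*w) - 6*exp(w) + 3)*exp(-3*w)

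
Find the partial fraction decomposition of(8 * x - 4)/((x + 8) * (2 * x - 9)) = 64/(25*(2*x - 9)) + 68/(25*(x + 8))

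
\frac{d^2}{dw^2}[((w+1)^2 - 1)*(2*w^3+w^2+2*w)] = 40*w^3 + 60*w^2 + 24*w + 8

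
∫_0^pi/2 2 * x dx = pi^2/4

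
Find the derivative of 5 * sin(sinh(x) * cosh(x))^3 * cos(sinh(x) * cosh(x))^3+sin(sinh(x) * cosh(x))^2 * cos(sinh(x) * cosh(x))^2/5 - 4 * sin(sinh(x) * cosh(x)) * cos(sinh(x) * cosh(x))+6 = -2*(15*sin(sinh(x)*cosh(x))^4 - 15*sin(sinh(x)*cosh(x))^2 - 2*sin(sinh(x)*cosh(x))*cos(sinh(x)*cosh(x))/5 + 4)*sin(sinh(x)*cosh(x) + pi/4)*cos(sinh(x)*cosh(x) + pi/4)*cosh(2*x)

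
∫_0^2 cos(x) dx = sin(2)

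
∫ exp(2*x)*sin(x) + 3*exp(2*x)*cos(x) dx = sqrt(2)*exp(2*x)*sin(x + pi/4) + C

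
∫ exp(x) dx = exp(x) + C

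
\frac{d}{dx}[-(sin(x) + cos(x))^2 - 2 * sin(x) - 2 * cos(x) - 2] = -2*cos(2*x) - 2*sqrt(2)*cos(x + pi/4)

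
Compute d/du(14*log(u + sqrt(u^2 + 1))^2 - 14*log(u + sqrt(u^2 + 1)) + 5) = (28*u*log(u + sqrt(u^2 + 1)) - 14*u + 28*sqrt(u^2 + 1)*log(u + sqrt(u^2 + 1)) - 14*sqrt(u^2 + 1))/(u^2 + u*sqrt(u^2 + 1) + 1)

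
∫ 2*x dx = x^2 + C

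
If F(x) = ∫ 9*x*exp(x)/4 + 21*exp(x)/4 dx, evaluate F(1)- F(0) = -3 + 21*E/4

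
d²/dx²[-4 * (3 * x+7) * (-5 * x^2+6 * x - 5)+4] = 360*x + 136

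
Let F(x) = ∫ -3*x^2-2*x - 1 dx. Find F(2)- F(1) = -11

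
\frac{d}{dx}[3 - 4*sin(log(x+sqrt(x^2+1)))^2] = -4*(x + sqrt(x^2 + 1))*sin(2*log(x + sqrt(x^2 + 1)))/(x^2 + x*sqrt(x^2 + 1) + 1)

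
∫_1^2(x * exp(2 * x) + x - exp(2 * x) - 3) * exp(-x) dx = E - exp(-1)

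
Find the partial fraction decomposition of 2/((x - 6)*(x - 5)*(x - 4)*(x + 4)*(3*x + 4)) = -81/(26752*(3*x + 4)) + 1/(2880*(x + 4)) + 1/(128*(x - 4)) - 2/(171*(x - 5)) + 1/(220*(x - 6))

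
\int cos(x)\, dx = sin(x) + C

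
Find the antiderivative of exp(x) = exp(x) + C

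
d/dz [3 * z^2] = 6*z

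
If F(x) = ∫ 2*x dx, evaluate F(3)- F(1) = 8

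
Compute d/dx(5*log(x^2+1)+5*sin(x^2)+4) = 10*x*(x^2*cos(x^2) + cos(x^2) + 1)/(x^2 + 1)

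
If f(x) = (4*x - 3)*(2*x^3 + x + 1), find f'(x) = 32*x^3 - 18*x^2 + 8*x + 1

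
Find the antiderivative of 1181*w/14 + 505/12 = 1181*w^2/28 + 505*w/12 + C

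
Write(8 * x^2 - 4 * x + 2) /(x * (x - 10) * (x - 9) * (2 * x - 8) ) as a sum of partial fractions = 19/(40*(x - 4)) - 307/(45*(x - 9)) + 127/(20*(x - 10)) - 1/(360*x)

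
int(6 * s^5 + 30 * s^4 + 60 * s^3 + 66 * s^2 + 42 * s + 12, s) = s^6 + 6*s^5 + 15*s^4 + 22*s^3 + 21*s^2 + 12*s + C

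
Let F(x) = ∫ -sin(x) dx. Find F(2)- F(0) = -1 + cos(2)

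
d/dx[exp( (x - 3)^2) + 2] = 2*x*exp(x^2 - 6*x + 9) - 6*exp(x^2 - 6*x + 9)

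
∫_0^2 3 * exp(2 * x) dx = -3/2 + 3*exp(4)/2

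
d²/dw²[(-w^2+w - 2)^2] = 12*w^2 - 12*w + 10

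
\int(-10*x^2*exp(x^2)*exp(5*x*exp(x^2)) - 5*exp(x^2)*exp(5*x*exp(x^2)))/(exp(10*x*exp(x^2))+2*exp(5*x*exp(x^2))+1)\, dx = 1/(exp(5*x*exp(x^2)) + 1) + C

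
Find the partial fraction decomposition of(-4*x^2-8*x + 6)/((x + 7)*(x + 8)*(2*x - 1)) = 4/(255*(2*x - 1)) - 186/(17*(x + 8)) + 134/(15*(x + 7))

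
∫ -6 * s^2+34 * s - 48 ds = -2*s^3 + 17*s^2 - 48*s + C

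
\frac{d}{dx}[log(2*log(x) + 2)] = 1/(x*log(x) + x)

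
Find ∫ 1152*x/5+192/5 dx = 576*x^2/5 + 192*x/5 + C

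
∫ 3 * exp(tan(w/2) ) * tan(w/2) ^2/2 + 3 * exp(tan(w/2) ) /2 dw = 3*exp(tan(w/2)) + C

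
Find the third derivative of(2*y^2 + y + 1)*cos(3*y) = 54*y^2*sin(3*y) + 27*y*sin(3*y) - 108*y*cos(3*y) - 9*sin(3*y) - 27*cos(3*y)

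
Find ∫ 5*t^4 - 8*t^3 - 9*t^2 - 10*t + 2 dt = t^5 - 2*t^4 - 3*t^3 - 5*t^2 + 2*t + C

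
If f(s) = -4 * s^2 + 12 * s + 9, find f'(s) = 12 - 8*s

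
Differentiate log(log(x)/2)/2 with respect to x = 1/(2*x*log(x))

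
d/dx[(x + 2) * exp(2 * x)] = 2*x*exp(2*x) + 5*exp(2*x)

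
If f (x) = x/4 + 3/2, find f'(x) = 1/4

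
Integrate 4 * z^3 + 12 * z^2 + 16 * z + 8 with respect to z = z^4 + 4*z^3 + 8*z^2 + 8*z + C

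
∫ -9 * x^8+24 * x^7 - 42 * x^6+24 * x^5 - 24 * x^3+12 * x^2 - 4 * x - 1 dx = -x^9 + 3*x^8 - 6*x^7 + 4*x^6 - 6*x^4 + 4*x^3 - 2*x^2 - x + C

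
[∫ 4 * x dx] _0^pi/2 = pi^2/2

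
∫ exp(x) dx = exp(x) + C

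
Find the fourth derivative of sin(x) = sin(x)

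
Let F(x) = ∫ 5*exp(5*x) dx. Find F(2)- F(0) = -1 + exp(10)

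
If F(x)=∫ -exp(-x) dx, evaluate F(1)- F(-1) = -E + exp(-1)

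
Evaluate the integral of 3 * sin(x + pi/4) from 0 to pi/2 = 3*sqrt(2)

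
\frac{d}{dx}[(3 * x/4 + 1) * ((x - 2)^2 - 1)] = 9*x^2/4 - 4*x - 7/4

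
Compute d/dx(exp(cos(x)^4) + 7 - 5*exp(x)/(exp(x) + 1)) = (-5*exp(x) - 8*exp(x + cos(x)^4)*sin(x)*cos(x)^3 - 4*exp(2*x + cos(x)^4)*sin(x)*cos(x)^3 - 4*exp(cos(x)^4)*sin(x)*cos(x)^3)/(exp(2*x) + 2*exp(x) + 1)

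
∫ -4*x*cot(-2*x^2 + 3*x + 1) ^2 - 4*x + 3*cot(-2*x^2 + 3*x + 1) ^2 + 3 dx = -cot(-2*x^2 + 3*x + 1) + C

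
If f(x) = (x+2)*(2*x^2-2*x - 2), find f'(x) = 6*x^2 + 4*x - 6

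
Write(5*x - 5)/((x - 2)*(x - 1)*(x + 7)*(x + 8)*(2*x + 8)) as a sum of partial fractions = -1/(16*(x + 8)) + 5/(54*(x + 7)) - 5/(144*(x + 4)) + 1/(216*(x - 2))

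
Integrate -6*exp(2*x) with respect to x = -3*exp(2*x) + C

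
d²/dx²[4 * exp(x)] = 4*exp(x)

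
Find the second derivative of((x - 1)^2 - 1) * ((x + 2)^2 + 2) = 12*x^2 + 12*x - 4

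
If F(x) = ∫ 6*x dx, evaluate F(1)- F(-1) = 0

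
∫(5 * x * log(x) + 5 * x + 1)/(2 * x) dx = (5*x + 1)*log(x)/2 + C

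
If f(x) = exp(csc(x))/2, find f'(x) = -exp(csc(x))*cot(x)*csc(x)/2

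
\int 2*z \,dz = z^2 + C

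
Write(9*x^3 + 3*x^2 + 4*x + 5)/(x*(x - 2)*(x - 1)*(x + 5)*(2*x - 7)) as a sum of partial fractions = 7066/(1785*(2*x - 7)) - 71/(238*(x + 5)) + 7/(10*(x - 1)) - 97/(42*(x - 2)) - 1/(14*x)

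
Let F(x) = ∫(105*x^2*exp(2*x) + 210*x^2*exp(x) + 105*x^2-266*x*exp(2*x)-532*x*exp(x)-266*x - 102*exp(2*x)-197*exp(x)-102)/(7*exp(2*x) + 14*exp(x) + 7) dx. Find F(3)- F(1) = -358/7 - E/(1 + E) + exp(3)/(1 + exp(3))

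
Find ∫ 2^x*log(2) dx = 2^x + C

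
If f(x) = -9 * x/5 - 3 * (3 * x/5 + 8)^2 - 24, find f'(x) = -54*x/25 - 153/5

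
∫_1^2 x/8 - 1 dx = -13/16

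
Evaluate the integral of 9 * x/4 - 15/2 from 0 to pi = -8 - 3*pi/2 + 2*(-2 + 3*pi/4)^2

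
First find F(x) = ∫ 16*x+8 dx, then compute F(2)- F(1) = 32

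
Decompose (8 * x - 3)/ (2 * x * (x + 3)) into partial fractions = 9/(2*(x + 3)) - 1/(2*x)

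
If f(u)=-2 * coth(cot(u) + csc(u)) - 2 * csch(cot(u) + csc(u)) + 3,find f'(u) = -2*(cos(u)*cosh(1/tan(u) + 1/sin(u)) + cos(u) + cosh(1/tan(u) + 1/sin(u)) + 1)/(sin(u)^2*sinh(1/tan(u) + 1/sin(u))^2)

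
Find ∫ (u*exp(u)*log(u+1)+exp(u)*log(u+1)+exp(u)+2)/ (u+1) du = (exp(u) + 2)*log(u + 1) + C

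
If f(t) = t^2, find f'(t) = 2*t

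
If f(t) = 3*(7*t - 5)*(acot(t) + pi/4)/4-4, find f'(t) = (84*t^2*acot(t) + 21*pi*t^2 - 84*t + 84*acot(t) + 60 + 21*pi)/(16*t^2 + 16)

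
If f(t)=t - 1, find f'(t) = 1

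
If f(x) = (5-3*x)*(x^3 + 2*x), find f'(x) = -12*x^3 + 15*x^2 - 12*x + 10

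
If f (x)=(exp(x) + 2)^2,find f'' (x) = 4*exp(2*x) + 4*exp(x)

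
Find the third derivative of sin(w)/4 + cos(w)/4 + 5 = sin(w)/4 - cos(w)/4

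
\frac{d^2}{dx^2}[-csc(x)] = 1/sin(x) - 2/sin(x)^3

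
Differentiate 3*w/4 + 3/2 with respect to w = 3/4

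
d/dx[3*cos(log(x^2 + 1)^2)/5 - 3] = -12*x*log(x^2 + 1)*sin(log(x^2 + 1)^2)/(5*x^2 + 5)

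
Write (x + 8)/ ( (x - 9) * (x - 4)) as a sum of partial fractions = -12/(5*(x - 4)) + 17/(5*(x - 9))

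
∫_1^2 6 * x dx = 9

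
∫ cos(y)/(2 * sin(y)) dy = log(sin(y)/2)/2 + C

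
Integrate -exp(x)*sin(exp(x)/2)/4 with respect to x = cos(exp(x)/2)/2 + C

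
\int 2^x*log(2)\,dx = 2^x + C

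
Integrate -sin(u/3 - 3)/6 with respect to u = cos(u/3 - 3)/2 + C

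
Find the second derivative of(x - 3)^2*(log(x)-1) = (2*x^2*log(x) + x^2 - 6*x - 9)/x^2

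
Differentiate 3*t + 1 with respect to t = 3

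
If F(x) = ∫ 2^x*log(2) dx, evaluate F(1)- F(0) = 1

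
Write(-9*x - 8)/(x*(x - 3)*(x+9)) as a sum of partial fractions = 73/(108*(x + 9)) - 35/(36*(x - 3)) + 8/(27*x)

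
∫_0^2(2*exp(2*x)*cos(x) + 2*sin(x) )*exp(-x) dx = (-exp(-2) + exp(2))*(cos(2) + sin(2))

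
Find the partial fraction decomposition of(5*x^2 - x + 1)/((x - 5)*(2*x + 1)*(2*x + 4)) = -1/(6*(2*x + 1)) + 23/(42*(x + 2)) + 11/(14*(x - 5))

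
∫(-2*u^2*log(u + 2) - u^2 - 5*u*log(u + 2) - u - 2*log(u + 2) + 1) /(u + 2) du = (-u^2 - u + 1)*log(u + 2) + C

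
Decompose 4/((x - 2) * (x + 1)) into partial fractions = -4/(3*(x + 1)) + 4/(3*(x - 2))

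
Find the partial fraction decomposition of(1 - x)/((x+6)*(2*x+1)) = 3/(11*(2*x + 1)) - 7/(11*(x + 6))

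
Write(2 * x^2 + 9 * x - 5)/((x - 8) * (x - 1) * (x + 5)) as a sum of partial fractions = -1/(7*(x - 1)) + 15/(7*(x - 8))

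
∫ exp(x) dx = exp(x) + C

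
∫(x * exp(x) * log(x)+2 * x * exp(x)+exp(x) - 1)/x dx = (exp(x) - 1)*(log(x) + 2) + C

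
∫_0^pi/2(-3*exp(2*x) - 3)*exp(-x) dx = -3*exp(pi/2) + 3*exp(-pi/2)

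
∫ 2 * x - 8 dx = x^2 - 8*x + C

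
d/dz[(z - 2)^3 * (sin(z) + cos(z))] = (z - 2)^2*(sqrt(2)*z*cos(z + pi/4) + 5*sin(z) + cos(z))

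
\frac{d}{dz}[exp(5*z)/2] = 5*exp(5*z)/2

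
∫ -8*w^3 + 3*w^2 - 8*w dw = -2*w^4 + w^3 - 4*w^2 + C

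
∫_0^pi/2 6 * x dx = 3*pi^2/4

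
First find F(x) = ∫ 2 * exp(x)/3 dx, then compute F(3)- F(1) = -2*E/3 + 2*exp(3)/3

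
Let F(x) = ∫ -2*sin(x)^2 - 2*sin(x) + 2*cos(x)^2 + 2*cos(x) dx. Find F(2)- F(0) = -4 + (cos(2) + sin(2) + 1)^2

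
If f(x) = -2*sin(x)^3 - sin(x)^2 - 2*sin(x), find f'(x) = 2*(-sin(x) + 3*cos(x)^2 - 4)*cos(x)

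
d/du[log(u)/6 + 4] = 1/(6*u)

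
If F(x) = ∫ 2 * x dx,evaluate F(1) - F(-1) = 0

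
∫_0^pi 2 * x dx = pi^2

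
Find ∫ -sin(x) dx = cos(x) + C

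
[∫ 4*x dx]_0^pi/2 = pi^2/2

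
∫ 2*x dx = x^2 + C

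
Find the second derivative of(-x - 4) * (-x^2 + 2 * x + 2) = 6*x + 4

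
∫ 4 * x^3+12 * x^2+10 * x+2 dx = x^4 + 4*x^3 + 5*x^2 + 2*x + C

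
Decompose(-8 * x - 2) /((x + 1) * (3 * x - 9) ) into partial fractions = -1/(2*(x + 1)) - 13/(6*(x - 3))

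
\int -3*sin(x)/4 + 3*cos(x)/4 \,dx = 3*sqrt(2)*sin(x + pi/4)/4 + C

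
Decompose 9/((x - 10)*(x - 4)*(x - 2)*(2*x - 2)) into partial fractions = -1/(6*(x - 1)) + 9/(32*(x - 2)) - 1/(8*(x - 4)) + 1/(96*(x - 10))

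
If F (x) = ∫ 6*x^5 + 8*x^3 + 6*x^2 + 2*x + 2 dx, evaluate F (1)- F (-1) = 8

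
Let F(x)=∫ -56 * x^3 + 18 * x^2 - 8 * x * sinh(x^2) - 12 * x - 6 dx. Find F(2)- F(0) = -208 - 4*cosh(4)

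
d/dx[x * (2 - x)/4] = 1/2 - x/2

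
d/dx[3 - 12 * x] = -12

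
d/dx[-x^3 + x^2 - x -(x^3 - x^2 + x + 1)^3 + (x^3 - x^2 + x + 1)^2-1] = -9*x^8 + 24*x^7 - 42*x^6 + 30*x^5 - 10*x^4 - 12*x^3 + 3*x^2 - 2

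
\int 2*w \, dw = w^2 + C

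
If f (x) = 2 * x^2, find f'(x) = 4*x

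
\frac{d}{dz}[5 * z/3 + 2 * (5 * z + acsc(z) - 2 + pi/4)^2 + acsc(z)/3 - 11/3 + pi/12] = (300*z^3*sqrt(1 - 1/z^2) + 60*z^2*sqrt(1 - 1/z^2)*acsc(z) - 115*z^2*sqrt(1 - 1/z^2) + 15*pi*z^2*sqrt(1 - 1/z^2) - 60*z - 12*acsc(z) - 3*pi + 23)/(3*z^2*sqrt(1 - 1/z^2))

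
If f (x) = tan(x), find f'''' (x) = 24*tan(x)^5 + 40*tan(x)^3 + 16*tan(x)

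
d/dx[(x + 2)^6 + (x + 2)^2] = 6*x^5 + 60*x^4 + 240*x^3 + 480*x^2 + 482*x + 196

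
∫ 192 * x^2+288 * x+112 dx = 64*x^3 + 144*x^2 + 112*x + C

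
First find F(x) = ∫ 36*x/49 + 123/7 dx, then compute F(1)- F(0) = 879/49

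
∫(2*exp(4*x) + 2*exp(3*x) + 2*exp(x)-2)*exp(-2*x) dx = ((exp(x) + 1)*exp(x) - 1)^2*exp(-2*x) + C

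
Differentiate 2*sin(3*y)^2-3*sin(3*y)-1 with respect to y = 6*sin(6*y) - 9*cos(3*y)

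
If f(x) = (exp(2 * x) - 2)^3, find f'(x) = 6*exp(6*x) - 24*exp(4*x) + 24*exp(2*x)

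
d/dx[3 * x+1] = 3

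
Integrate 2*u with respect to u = u^2 + C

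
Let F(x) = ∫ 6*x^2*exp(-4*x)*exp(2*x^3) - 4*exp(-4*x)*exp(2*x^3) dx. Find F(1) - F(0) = -1 + exp(-2)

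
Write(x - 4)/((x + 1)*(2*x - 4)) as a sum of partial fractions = 5/(6*(x + 1)) - 1/(3*(x - 2))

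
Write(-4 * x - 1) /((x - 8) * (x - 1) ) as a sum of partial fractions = 5/(7*(x - 1)) - 33/(7*(x - 8))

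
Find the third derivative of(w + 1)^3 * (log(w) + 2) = (6*w^3*log(w) + 23*w^3 + 6*w^2 - 3*w + 2)/w^3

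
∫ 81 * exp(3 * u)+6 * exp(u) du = (27*exp(2*u) + 6)*exp(u) + C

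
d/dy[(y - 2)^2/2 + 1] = y - 2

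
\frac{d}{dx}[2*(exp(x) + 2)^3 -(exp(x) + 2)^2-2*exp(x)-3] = 6*exp(3*x) + 22*exp(2*x) + 18*exp(x)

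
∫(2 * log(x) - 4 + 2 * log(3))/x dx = (log(3*x) - 2)^2 + C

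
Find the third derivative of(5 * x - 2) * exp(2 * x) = 40*x*exp(2*x) + 44*exp(2*x)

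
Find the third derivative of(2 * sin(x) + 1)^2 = -4*(8*sin(x) + 1)*cos(x)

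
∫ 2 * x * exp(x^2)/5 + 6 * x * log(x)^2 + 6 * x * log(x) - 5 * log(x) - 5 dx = 3*x^2*log(x)^2 - 5*x*log(x) + exp(x^2)/5 + C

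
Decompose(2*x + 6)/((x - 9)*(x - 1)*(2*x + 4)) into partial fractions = 1/(33*(x + 2)) - 1/(6*(x - 1)) + 3/(22*(x - 9))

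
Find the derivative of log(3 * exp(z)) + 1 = 1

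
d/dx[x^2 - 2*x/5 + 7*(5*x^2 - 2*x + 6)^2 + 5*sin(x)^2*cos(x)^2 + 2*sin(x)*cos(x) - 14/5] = 700*x^3 - 420*x^2 + 898*x + 5*sin(4*x)/2 + 2*cos(2*x) - 842/5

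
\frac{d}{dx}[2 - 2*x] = -2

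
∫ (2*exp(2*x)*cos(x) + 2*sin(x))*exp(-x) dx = 2*sqrt(2)*sin(x + pi/4)*sinh(x) + C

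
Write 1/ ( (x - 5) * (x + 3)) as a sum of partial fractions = -1/(8*(x + 3)) + 1/(8*(x - 5))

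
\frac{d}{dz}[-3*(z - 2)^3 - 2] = -9*z^2 + 36*z - 36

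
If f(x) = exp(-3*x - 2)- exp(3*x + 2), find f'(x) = (-3*exp(6*x + 4) - 3)*exp(-3*x - 2)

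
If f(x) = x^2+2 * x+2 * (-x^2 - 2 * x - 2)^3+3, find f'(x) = -12*x^5 - 60*x^4 - 144*x^3 - 192*x^2 - 142*x - 46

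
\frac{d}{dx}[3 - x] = -1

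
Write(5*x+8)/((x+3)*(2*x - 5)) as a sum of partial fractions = 41/(11*(2*x - 5)) + 7/(11*(x + 3))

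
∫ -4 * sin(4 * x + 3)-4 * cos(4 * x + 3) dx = -sin(4*x + 3) + cos(4*x + 3) + C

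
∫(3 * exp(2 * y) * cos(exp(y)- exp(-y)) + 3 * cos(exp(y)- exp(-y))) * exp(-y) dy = 3*sin(2*sinh(y)) + C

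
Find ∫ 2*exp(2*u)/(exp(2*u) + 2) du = log(exp(2*u) + 2) + C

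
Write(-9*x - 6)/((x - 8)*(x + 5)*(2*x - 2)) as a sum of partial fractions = 1/(4*(x + 5)) + 5/(28*(x - 1)) - 3/(7*(x - 8))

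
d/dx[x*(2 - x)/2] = 1 - x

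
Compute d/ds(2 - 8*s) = -8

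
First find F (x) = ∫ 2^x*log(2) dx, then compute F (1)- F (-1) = 3/2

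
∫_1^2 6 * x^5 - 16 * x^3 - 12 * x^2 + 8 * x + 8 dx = -5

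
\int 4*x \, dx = 2*x^2 + C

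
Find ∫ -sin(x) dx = cos(x) + C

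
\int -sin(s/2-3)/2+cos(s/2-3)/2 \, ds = sqrt(2)*cos(-s/2 + pi/4 + 3) + C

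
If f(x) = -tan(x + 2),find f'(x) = -tan(x + 2)^2 - 1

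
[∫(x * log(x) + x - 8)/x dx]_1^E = -8 + E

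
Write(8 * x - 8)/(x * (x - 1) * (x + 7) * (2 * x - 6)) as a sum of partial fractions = 2/(35*(x + 7)) + 2/(15*(x - 3)) - 4/(21*x)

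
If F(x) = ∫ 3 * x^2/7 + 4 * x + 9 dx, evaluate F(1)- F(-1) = 128/7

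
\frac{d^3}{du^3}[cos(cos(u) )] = -(sin(u)^2*sin(cos(u)) + sin(cos(u)) + 3*cos(u)*cos(cos(u)))*sin(u)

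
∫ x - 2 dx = x^2/2 - 2*x + C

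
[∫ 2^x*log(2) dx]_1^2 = 2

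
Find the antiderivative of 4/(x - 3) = 4*log(x - 3) + C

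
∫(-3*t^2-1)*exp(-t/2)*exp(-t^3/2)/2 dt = exp(-t*(t^2 + 1)/2) + C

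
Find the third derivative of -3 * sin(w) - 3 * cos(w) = -3*sin(w) + 3*cos(w)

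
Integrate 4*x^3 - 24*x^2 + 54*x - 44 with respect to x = x^4 - 8*x^3 + 27*x^2 - 44*x + C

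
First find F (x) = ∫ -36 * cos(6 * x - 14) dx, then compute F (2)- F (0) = -6*sin(14) + 6*sin(2)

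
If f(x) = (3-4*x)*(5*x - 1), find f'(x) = 19 - 40*x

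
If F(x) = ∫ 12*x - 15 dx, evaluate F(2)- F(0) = -6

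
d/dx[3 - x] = -1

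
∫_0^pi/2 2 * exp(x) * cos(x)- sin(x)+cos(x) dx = -1 + exp(pi/2)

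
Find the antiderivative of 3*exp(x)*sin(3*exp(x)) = -cos(3*exp(x)) + C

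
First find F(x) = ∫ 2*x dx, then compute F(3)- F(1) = 8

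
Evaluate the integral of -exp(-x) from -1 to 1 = -E + exp(-1)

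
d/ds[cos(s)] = -sin(s)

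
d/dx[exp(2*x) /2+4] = exp(2*x)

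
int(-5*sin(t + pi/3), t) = 5*cos(t + pi/3) + C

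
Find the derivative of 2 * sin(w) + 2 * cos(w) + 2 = -2*sin(w) + 2*cos(w)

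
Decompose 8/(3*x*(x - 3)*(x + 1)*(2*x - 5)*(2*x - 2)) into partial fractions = -64/(315*(2*x - 5)) + 1/(42*(x + 1)) + 1/(9*(x - 1)) + 1/(18*(x - 3)) - 4/(45*x)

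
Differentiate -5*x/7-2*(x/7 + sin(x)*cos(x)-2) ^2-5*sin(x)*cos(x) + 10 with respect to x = 8*x*sin(x)^2/7 - 32*x/49 + 8*sin(x)^3*cos(x) - 6*sin(x)^2 - 32*sin(x)*cos(x)/7 + 24/7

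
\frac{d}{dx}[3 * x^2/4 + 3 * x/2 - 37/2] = 3*x/2 + 3/2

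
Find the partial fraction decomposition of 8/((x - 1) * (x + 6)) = -8/(7*(x + 6)) + 8/(7*(x - 1))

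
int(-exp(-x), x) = exp(-x) + C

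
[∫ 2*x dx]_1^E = -1 + exp(2)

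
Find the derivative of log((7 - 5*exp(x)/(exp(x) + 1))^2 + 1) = (-4*exp(2*x) - 14*exp(x))/(exp(3*x) + 7*exp(2*x) + 16*exp(x) + 10)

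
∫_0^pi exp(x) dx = -1 + exp(pi)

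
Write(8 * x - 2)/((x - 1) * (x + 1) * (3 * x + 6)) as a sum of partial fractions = -2/(x + 2) + 5/(3*(x + 1)) + 1/(3*(x - 1))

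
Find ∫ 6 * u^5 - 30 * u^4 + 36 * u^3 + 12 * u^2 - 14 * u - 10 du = u^6 - 6*u^5 + 9*u^4 + 4*u^3 - 7*u^2 - 10*u + C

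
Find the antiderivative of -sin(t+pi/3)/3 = cos(t + pi/3)/3 + C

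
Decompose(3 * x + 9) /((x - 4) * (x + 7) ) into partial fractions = 12/(11*(x + 7)) + 21/(11*(x - 4))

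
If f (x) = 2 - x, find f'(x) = -1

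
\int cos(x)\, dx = sin(x) + C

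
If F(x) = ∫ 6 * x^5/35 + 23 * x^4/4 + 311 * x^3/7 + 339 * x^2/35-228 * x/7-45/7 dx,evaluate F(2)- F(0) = 5746/35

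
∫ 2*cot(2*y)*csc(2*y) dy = -csc(2*y) + C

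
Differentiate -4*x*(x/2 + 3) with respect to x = -4*x - 12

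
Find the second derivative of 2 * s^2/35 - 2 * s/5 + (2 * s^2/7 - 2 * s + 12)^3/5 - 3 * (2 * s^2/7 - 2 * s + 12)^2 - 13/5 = 48*s^4/343 - 96*s^3/49 + 432*s^2/35 - 192*s/5 + 1468/35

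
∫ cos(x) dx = sin(x) + C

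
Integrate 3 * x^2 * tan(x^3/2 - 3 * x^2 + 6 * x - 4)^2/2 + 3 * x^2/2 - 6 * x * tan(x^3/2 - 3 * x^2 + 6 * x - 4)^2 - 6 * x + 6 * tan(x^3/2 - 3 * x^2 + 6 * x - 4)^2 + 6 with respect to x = tan((x - 2)^3/2) + C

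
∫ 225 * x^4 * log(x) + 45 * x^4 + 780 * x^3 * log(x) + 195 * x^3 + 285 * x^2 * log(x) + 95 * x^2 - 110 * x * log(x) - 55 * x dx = 5*x^2*(x + 1)*(36*x + (3*x - 1)^2 - 12)*log(x) + C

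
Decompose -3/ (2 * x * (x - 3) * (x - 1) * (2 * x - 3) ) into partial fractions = 4/(3*(2*x - 3)) - 3/(4*(x - 1)) - 1/(12*(x - 3)) + 1/(6*x)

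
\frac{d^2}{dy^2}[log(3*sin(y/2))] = -1/(2*(1 - cos(y)))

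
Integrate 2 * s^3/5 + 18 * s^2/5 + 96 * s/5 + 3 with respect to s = s^4/10 + 6*s^3/5 + 48*s^2/5 + 3*s + C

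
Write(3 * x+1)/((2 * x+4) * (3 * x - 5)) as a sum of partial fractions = 9/(11*(3*x - 5)) + 5/(22*(x + 2))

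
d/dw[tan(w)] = cos(w)^(-2)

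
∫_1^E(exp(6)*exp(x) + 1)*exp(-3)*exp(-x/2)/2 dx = -exp(7/2) - exp(-3 - E/2) + exp(-7/2) + exp(E/2 + 3)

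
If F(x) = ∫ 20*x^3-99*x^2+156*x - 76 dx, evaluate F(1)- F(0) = -26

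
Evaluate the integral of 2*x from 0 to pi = pi^2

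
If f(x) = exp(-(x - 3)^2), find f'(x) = (6 - 2*x)*exp(-x^2 + 6*x - 9)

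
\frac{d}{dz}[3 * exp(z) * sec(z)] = 3*(sin(z)/cos(z) + 1)*exp(z)/cos(z)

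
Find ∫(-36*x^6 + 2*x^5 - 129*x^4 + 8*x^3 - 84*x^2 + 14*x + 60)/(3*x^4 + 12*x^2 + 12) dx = (-12*x^5 + x^4 - 9*x^3 + 8*x^2 + 30*x + 9)/(3*(x^2 + 2)) + C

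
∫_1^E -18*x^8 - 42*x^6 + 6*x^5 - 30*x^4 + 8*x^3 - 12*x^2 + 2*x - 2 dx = 2*(-exp(3) - E)^3 - 2*exp(3) - 2*E + 16 + (-exp(3) - E)^2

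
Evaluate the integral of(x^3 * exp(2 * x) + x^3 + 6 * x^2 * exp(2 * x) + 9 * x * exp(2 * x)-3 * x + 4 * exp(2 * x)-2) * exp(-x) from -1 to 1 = -8*exp(-1) + 8*E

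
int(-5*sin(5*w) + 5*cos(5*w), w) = sqrt(2)*sin(5*w + pi/4) + C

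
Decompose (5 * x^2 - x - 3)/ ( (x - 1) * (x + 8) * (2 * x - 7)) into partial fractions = 219/(115*(2*x - 7)) + 325/(207*(x + 8)) - 1/(45*(x - 1))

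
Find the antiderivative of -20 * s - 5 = -10*s^2 - 5*s + C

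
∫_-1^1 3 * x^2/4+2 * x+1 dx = 5/2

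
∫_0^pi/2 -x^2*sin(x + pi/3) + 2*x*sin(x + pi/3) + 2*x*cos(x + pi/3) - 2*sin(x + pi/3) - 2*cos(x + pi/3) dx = -sqrt(3)*(-pi + 2 + pi^2/4)/2 - 1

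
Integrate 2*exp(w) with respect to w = 2*exp(w) + C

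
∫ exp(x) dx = exp(x) + C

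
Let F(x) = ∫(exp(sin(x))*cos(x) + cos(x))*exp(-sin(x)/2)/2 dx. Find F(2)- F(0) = -exp(-sin(2)/2) + exp(sin(2)/2)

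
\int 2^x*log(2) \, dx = 2^x + C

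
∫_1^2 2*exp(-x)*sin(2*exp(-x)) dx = -cos(2*exp(-1)) + cos(2*exp(-2))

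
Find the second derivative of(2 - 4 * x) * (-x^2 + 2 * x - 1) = 24*x - 20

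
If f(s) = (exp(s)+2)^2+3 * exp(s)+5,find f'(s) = 2*exp(2*s) + 7*exp(s)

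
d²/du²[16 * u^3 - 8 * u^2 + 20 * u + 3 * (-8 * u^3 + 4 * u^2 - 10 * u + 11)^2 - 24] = 5760*u^4 - 3840*u^3 + 6336*u^2 - 4512*u + 1112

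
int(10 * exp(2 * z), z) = 5*exp(2*z) + C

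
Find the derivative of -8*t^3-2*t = -24*t^2 - 2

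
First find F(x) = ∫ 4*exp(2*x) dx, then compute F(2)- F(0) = -2 + 2*exp(4)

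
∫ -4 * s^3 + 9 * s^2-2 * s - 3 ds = -s^4 + 3*s^3 - s^2 - 3*s + C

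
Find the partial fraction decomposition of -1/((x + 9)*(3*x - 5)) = -3/(32*(3*x - 5)) + 1/(32*(x + 9))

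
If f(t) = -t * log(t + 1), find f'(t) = (-t*log(t + 1) - t - log(t + 1))/(t + 1)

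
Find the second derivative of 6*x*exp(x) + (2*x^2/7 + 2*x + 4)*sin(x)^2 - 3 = 4*x^2*cos(2*x)/7 + 6*x*exp(x) + 8*x*sin(2*x)/7 + 4*x*cos(2*x) + 12*exp(x) + 4*sin(2*x) + 54*cos(2*x)/7 + 2/7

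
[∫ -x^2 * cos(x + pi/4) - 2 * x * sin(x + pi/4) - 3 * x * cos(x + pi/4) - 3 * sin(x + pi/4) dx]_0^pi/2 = sqrt(2)*(-3*pi/2 - pi^2/4)/2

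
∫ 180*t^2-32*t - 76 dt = 60*t^3 - 16*t^2 - 76*t + C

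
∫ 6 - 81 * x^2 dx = -27*x^3 + 6*x + C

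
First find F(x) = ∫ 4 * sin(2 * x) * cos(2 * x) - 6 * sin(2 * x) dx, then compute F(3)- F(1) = -cos(6)^2 + cos(2)^2 - 3*cos(2) + 3*cos(6)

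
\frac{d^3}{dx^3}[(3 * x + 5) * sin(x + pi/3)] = -3*x*cos(x + pi/3) - 9*sin(x + pi/3) - 5*cos(x + pi/3)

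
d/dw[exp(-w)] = -exp(-w)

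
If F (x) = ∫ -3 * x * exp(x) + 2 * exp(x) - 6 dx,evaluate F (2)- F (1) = -exp(2) - 6 - 2*E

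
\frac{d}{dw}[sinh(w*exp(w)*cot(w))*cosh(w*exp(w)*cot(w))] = (w/tan(w) - w/sin(w)^2 + 1/tan(w))*exp(w)*cosh(2*w*exp(w)/tan(w))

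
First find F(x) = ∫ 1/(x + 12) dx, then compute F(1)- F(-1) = -log(11) + log(13)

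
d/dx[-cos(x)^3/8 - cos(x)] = (11 - 3*sin(x)^2)*sin(x)/8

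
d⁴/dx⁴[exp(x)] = exp(x)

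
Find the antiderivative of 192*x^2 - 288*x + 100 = 64*x^3 - 144*x^2 + 100*x + C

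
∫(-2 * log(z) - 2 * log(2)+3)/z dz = -(log(2*z) - 3)*log(2*z) + C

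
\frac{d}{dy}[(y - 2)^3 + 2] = 3*y^2 - 12*y + 12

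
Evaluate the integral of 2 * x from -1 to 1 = 0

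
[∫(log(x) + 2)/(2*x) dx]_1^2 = -1 + (log(2)/2 + 1)^2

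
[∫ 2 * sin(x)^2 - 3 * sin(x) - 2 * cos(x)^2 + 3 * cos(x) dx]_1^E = -3*sqrt(2)*sin(pi/4 + 1) + 3*sqrt(2)*sin(pi/4 + E) - sin(2*E) + sin(2)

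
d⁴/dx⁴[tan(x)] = 24*tan(x)^5 + 40*tan(x)^3 + 16*tan(x)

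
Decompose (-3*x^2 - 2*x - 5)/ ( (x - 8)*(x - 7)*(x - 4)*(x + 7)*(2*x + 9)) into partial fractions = 908/(48875*(2*x + 9)) - 23/(1925*(x + 7)) - 61/(2244*(x - 4)) + 83/(483*(x - 7)) - 71/(500*(x - 8))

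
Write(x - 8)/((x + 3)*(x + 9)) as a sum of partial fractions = 17/(6*(x + 9)) - 11/(6*(x + 3))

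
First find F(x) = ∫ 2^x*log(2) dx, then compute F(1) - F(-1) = 3/2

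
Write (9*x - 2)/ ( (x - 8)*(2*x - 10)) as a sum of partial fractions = -43/(6*(x - 5)) + 35/(3*(x - 8))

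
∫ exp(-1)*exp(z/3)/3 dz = exp(z/3 - 1) + C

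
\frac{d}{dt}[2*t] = 2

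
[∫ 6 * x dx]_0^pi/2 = 3*pi^2/4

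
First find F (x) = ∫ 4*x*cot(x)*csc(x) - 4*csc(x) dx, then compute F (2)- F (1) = -8*csc(2) + 4*csc(1)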